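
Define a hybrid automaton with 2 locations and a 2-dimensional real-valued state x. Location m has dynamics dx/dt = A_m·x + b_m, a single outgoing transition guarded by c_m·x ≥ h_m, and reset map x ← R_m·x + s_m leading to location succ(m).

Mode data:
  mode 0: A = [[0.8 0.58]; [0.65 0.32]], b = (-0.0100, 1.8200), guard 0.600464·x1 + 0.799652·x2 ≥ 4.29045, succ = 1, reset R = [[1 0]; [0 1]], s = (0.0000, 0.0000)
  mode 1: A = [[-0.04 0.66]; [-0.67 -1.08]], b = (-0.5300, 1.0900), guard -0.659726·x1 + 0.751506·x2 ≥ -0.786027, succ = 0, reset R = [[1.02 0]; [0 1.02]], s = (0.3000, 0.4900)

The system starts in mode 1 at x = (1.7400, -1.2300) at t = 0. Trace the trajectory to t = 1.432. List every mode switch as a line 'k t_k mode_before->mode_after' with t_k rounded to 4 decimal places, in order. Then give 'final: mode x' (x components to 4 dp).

1 0.8508 1->0
final: 0 2.2220 2.0122

Mode 1: guard c·x = -0.7860 hit at Δt = 0.8508 (t = 0.8508), x⁻ = (0.8265, -0.3204) → reset → x⁺ = (1.1430, 0.1632), jump to mode 0
Mode 0: flow for 0.5812 to horizon, guard not reached → x = (2.2220, 2.0122)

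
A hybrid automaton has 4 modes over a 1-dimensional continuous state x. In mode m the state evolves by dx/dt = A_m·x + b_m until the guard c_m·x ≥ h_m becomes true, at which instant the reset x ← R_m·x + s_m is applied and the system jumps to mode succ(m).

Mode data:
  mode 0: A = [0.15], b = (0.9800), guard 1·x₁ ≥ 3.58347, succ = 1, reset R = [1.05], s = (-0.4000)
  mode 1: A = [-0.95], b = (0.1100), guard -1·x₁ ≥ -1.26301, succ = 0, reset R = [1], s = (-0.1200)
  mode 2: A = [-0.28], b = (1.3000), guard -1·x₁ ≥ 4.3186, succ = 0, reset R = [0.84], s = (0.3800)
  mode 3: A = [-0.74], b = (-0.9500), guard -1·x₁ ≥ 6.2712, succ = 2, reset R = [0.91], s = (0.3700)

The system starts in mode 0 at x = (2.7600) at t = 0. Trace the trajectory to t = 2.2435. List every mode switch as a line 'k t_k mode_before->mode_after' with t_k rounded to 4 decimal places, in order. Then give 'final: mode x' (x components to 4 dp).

1 0.5660 0->1
2 1.6611 1->0
final: 0 1.8438

Mode 0: guard c·x = 3.5835 hit at Δt = 0.5660 (t = 0.5660), x⁻ = (3.5835) → reset → x⁺ = (3.3626), jump to mode 1
Mode 1: guard c·x = -1.2630 hit at Δt = 1.0951 (t = 1.6611), x⁻ = (1.2630) → reset → x⁺ = (1.1430), jump to mode 0
Mode 0: flow for 0.5824 to horizon, guard not reached → x = (1.8438)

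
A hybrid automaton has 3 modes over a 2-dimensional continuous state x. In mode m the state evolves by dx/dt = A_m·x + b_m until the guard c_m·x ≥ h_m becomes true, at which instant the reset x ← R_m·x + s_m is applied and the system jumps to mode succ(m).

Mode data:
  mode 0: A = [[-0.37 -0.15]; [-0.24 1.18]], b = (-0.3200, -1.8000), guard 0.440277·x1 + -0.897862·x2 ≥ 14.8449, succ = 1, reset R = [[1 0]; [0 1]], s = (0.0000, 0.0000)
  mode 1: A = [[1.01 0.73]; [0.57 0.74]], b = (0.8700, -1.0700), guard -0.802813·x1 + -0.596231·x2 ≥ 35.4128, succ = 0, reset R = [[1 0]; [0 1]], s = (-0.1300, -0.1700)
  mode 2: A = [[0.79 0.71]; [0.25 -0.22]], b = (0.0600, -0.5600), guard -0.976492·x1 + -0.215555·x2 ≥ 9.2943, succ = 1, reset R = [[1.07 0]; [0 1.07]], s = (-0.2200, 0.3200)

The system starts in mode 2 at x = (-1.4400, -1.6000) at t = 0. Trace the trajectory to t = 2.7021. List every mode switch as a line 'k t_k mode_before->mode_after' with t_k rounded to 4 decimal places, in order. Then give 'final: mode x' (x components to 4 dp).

1 1.4932 2->1
2 2.3562 1->0
final: 0 -25.6621 -26.3923

Mode 2: guard c·x = 9.2943 hit at Δt = 1.4932 (t = 1.4932), x⁻ = (-8.7926, -3.2864) → reset → x⁺ = (-9.6281, -3.1964), jump to mode 1
Mode 1: guard c·x = 35.4128 hit at Δt = 0.8630 (t = 2.3562), x⁻ = (-30.1614, -18.7827) → reset → x⁺ = (-30.2914, -18.9527), jump to mode 0
Mode 0: flow for 0.3459 to horizon, guard not reached → x = (-25.6621, -26.3923)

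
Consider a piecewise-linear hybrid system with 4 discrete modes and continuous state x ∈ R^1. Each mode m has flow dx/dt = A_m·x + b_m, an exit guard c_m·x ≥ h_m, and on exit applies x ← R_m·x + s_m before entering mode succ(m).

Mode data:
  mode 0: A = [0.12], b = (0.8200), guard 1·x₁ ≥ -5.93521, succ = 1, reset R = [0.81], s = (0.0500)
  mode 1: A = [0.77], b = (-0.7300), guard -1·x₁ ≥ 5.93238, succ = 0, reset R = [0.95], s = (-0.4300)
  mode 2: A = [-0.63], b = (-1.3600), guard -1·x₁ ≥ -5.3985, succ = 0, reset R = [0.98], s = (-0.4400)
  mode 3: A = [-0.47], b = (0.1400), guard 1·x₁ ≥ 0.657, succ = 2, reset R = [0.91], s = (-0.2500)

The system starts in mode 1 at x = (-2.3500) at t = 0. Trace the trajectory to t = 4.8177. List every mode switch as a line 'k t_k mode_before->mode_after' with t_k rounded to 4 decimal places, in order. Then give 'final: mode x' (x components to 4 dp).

1 0.9550 1->0
2 2.2640 0->1
3 2.5071 1->0
4 3.8161 0->1
5 4.0592 1->0
final: 0 -5.9926

Mode 1: guard c·x = 5.9324 hit at Δt = 0.9550 (t = 0.9550), x⁻ = (-5.9324) → reset → x⁺ = (-6.0658), jump to mode 0
Mode 0: guard c·x = -5.9352 hit at Δt = 1.3090 (t = 2.2640), x⁻ = (-5.9352) → reset → x⁺ = (-4.7575), jump to mode 1
Mode 1: guard c·x = 5.9324 hit at Δt = 0.2432 (t = 2.5071), x⁻ = (-5.9324) → reset → x⁺ = (-6.0658), jump to mode 0
Mode 0: guard c·x = -5.9352 hit at Δt = 1.3090 (t = 3.8161), x⁻ = (-5.9352) → reset → x⁺ = (-4.7575), jump to mode 1
Mode 1: guard c·x = 5.9324 hit at Δt = 0.2432 (t = 4.0592), x⁻ = (-5.9324) → reset → x⁺ = (-6.0658), jump to mode 0
Mode 0: flow for 0.7585 to horizon, guard not reached → x = (-5.9926)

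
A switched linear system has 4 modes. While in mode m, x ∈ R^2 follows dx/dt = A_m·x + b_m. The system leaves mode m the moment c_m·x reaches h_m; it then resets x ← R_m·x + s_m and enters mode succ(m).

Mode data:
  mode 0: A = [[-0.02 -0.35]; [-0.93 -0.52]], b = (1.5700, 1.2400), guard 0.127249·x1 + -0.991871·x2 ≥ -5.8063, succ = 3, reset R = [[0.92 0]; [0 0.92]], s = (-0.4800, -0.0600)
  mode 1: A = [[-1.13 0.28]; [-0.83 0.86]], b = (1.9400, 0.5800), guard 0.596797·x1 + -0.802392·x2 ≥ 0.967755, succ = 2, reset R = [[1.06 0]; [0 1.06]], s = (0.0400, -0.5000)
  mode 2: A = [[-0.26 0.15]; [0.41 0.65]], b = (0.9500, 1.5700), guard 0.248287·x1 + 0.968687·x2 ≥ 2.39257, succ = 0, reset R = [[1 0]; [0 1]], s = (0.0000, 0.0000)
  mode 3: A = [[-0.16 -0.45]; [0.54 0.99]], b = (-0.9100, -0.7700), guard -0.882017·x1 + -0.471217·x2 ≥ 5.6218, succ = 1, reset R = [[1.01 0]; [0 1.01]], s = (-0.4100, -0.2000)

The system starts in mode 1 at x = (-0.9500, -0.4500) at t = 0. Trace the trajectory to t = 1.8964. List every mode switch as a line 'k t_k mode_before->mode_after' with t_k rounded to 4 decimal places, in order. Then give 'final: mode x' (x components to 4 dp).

1 1.4931 1->2
final: 2 1.5048 -0.1074

Mode 1: guard c·x = 0.9678 hit at Δt = 1.4931 (t = 1.4931), x⁻ = (1.1870, -0.3232) → reset → x⁺ = (1.2983, -0.8426), jump to mode 2
Mode 2: flow for 0.4033 to horizon, guard not reached → x = (1.5048, -0.1074)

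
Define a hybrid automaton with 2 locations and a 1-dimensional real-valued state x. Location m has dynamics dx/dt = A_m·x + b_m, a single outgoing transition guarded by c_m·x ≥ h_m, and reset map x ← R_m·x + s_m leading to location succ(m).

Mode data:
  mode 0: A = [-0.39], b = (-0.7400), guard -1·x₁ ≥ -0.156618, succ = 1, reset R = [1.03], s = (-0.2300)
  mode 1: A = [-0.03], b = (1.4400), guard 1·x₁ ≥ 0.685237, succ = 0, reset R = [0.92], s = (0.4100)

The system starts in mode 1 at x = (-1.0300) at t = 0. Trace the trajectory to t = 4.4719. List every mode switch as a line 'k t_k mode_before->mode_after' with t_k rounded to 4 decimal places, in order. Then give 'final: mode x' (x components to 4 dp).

Mode 1: guard c·x = 0.6852 hit at Δt = 1.1870 (t = 1.1870), x⁻ = (0.6852) → reset → x⁺ = (1.0404), jump to mode 0
Mode 0: guard c·x = -0.1566 hit at Δt = 0.9176 (t = 2.1046), x⁻ = (0.1566) → reset → x⁺ = (-0.0687), jump to mode 1
Mode 1: guard c·x = 0.6852 hit at Δt = 0.5270 (t = 2.6316), x⁻ = (0.6852) → reset → x⁺ = (1.0404), jump to mode 0
Mode 0: guard c·x = -0.1566 hit at Δt = 0.9176 (t = 3.5492), x⁻ = (0.1566) → reset → x⁺ = (-0.0687), jump to mode 1
Mode 1: guard c·x = 0.6852 hit at Δt = 0.5270 (t = 4.0761), x⁻ = (0.6852) → reset → x⁺ = (1.0404), jump to mode 0
Mode 0: flow for 0.3958 to horizon, guard not reached → x = (0.6202)

1 1.1870 1->0
2 2.1046 0->1
3 2.6316 1->0
4 3.5492 0->1
5 4.0761 1->0
final: 0 0.6202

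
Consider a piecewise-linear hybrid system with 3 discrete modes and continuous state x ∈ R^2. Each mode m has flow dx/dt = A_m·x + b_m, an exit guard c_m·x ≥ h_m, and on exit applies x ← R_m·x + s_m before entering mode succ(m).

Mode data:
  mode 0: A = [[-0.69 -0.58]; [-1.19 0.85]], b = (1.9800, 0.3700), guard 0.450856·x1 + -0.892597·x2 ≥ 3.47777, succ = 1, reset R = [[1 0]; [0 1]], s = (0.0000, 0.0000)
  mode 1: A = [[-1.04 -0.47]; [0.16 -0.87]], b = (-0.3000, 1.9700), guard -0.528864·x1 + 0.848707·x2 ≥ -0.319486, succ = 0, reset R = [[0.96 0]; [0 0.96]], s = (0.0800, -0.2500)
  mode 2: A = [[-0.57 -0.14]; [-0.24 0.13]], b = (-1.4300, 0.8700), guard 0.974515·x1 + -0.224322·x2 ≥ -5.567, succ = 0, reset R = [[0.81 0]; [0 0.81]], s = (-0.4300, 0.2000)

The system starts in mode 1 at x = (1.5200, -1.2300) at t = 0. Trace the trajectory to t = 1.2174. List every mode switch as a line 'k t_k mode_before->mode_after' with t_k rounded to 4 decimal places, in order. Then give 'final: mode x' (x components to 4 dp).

Mode 1: guard c·x = -0.3195 hit at Δt = 0.5319 (t = 0.5319), x⁻ = (0.8330, 0.1426) → reset → x⁺ = (0.8797, -0.1131), jump to mode 0
Mode 0: flow for 0.6855 to horizon, guard not reached → x = (1.8308, -1.3062)

1 0.5319 1->0
final: 0 1.8308 -1.3062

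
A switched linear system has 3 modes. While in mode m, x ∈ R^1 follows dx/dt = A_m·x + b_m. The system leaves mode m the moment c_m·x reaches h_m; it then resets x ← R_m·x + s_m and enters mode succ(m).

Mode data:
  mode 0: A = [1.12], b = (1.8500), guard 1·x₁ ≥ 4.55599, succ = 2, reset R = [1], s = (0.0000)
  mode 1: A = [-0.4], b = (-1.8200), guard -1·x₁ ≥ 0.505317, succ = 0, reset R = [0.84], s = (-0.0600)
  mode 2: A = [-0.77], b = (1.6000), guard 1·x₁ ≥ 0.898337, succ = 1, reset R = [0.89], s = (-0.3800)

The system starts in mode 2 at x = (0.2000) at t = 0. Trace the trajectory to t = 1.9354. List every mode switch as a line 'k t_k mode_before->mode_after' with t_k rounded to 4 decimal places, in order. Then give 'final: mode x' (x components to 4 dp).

1 0.6039 2->1
2 1.1187 1->0
final: 0 1.2619

Mode 2: guard c·x = 0.8983 hit at Δt = 0.6039 (t = 0.6039), x⁻ = (0.8983) → reset → x⁺ = (0.4195), jump to mode 1
Mode 1: guard c·x = 0.5053 hit at Δt = 0.5148 (t = 1.1187), x⁻ = (-0.5053) → reset → x⁺ = (-0.4845), jump to mode 0
Mode 0: flow for 0.8167 to horizon, guard not reached → x = (1.2619)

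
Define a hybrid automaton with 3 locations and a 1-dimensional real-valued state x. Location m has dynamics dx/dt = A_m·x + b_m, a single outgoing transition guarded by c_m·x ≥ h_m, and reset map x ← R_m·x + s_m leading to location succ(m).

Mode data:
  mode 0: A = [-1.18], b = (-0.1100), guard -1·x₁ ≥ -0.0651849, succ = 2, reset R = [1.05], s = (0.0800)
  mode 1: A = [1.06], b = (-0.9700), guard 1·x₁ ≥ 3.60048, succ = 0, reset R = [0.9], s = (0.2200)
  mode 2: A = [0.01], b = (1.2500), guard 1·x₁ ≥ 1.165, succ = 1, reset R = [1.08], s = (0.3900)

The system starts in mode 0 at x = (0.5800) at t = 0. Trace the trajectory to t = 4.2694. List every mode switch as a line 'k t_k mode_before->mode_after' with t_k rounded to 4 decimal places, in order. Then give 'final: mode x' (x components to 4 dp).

1 1.2262 0->2
2 2.0352 2->1
3 3.2600 1->0
final: 0 0.9867

Mode 0: guard c·x = -0.0652 hit at Δt = 1.2262 (t = 1.2262), x⁻ = (0.0652) → reset → x⁺ = (0.1484), jump to mode 2
Mode 2: guard c·x = 1.1650 hit at Δt = 0.8090 (t = 2.0352), x⁻ = (1.1650) → reset → x⁺ = (1.6482), jump to mode 1
Mode 1: guard c·x = 3.6005 hit at Δt = 1.2248 (t = 3.2600), x⁻ = (3.6005) → reset → x⁺ = (3.4604), jump to mode 0
Mode 0: flow for 1.0094 to horizon, guard not reached → x = (0.9867)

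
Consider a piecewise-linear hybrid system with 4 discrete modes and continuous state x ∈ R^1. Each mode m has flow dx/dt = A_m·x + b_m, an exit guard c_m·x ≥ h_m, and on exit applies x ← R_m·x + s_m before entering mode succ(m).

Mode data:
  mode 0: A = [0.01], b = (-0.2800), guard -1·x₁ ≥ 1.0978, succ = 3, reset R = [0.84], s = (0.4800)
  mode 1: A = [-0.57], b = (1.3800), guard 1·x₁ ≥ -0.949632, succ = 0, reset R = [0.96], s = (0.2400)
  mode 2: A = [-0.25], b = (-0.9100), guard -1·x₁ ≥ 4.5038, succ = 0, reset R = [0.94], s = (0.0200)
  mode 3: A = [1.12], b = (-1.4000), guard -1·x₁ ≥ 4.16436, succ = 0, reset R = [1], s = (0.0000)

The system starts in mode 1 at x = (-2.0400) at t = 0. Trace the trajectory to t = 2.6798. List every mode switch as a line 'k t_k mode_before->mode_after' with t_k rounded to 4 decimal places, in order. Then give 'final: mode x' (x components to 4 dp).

Mode 1: guard c·x = -0.9496 hit at Δt = 0.4917 (t = 0.4917), x⁻ = (-0.9496) → reset → x⁺ = (-0.6716), jump to mode 0
Mode 0: guard c·x = 1.0978 hit at Δt = 1.4754 (t = 1.9671), x⁻ = (-1.0978) → reset → x⁺ = (-0.4422), jump to mode 3
Mode 3: flow for 0.7127 to horizon, guard not reached → x = (-2.5093)

1 0.4917 1->0
2 1.9671 0->3
final: 3 -2.5093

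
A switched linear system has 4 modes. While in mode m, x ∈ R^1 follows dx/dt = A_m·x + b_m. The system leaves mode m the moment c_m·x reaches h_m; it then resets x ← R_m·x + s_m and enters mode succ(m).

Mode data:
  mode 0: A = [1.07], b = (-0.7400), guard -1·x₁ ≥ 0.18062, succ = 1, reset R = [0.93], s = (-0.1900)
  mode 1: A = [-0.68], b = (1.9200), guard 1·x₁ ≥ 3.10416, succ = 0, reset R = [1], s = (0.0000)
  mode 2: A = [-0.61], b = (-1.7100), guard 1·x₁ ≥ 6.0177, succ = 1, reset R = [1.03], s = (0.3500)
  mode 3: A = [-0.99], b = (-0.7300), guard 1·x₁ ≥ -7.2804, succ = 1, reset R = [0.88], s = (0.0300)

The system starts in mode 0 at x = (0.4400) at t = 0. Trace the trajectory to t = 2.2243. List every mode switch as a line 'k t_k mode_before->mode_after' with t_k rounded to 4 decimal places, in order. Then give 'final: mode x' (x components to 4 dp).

1 1.1619 0->1
final: 1 1.2787

Mode 0: guard c·x = 0.1806 hit at Δt = 1.1619 (t = 1.1619), x⁻ = (-0.1806) → reset → x⁺ = (-0.3580), jump to mode 1
Mode 1: flow for 1.0624 to horizon, guard not reached → x = (1.2787)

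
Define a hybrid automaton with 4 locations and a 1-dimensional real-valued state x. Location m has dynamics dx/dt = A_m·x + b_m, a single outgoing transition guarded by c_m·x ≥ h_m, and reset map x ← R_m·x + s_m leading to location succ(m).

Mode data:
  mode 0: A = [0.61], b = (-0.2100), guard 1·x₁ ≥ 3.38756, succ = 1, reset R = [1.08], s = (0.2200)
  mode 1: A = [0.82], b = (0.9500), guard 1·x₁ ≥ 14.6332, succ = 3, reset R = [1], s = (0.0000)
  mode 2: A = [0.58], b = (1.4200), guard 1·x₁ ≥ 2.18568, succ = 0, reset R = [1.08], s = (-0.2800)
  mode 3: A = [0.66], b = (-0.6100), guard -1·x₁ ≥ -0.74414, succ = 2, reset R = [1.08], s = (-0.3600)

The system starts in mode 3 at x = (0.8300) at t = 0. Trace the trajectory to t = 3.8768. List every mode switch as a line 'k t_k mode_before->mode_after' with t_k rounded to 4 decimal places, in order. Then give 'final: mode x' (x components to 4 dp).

Mode 3: guard c·x = -0.7441 hit at Δt = 0.9813 (t = 0.9813), x⁻ = (0.7441) → reset → x⁺ = (0.4437), jump to mode 2
Mode 2: guard c·x = 2.1857 hit at Δt = 0.8129 (t = 1.7942), x⁻ = (2.1857) → reset → x⁺ = (2.0805), jump to mode 0
Mode 0: guard c·x = 3.3876 hit at Δt = 0.9200 (t = 2.7142), x⁻ = (3.3876) → reset → x⁺ = (3.8786), jump to mode 1
Mode 1: flow for 1.1626 to horizon, guard not reached → x = (11.9095)

1 0.9813 3->2
2 1.7942 2->0
3 2.7142 0->1
final: 1 11.9095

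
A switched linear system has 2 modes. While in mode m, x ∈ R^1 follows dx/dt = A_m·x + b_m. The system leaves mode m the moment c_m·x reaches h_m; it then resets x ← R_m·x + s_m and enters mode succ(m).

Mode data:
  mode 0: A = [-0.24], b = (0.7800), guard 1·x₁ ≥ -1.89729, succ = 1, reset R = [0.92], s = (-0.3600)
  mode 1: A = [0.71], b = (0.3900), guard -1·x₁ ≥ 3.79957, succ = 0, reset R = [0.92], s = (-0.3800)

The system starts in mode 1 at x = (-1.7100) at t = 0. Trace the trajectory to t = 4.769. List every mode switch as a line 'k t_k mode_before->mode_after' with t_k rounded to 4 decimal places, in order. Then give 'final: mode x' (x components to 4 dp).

Mode 1: guard c·x = 3.7996 hit at Δt = 1.4503 (t = 1.4503), x⁻ = (-3.7996) → reset → x⁺ = (-3.8756), jump to mode 0
Mode 0: guard c·x = -1.8973 hit at Δt = 1.3551 (t = 2.8054), x⁻ = (-1.8973) → reset → x⁺ = (-2.1055), jump to mode 1
Mode 1: guard c·x = 3.7996 hit at Δt = 1.0373 (t = 3.8427), x⁻ = (-3.7996) → reset → x⁺ = (-3.8756), jump to mode 0
Mode 0: flow for 0.9263 to horizon, guard not reached → x = (-2.4552)

1 1.4503 1->0
2 2.8054 0->1
3 3.8427 1->0
final: 0 -2.4552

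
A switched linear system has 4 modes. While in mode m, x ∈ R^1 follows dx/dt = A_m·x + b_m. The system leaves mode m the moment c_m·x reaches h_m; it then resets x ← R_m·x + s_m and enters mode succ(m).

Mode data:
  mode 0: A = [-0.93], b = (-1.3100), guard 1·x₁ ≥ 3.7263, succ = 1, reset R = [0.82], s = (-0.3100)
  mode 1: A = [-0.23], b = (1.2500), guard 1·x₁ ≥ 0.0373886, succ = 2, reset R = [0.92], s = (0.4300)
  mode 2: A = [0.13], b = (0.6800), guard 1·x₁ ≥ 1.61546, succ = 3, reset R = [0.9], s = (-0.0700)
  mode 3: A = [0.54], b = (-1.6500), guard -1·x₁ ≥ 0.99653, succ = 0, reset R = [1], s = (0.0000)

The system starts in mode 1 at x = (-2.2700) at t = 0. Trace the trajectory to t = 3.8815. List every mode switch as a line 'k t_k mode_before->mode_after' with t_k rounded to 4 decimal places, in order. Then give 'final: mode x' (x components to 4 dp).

1 1.5475 1->2
2 2.9635 2->3
final: 3 0.3113

Mode 1: guard c·x = 0.0374 hit at Δt = 1.5475 (t = 1.5475), x⁻ = (0.0374) → reset → x⁺ = (0.4644), jump to mode 2
Mode 2: guard c·x = 1.6155 hit at Δt = 1.4160 (t = 2.9635), x⁻ = (1.6155) → reset → x⁺ = (1.3839), jump to mode 3
Mode 3: flow for 0.9180 to horizon, guard not reached → x = (0.3113)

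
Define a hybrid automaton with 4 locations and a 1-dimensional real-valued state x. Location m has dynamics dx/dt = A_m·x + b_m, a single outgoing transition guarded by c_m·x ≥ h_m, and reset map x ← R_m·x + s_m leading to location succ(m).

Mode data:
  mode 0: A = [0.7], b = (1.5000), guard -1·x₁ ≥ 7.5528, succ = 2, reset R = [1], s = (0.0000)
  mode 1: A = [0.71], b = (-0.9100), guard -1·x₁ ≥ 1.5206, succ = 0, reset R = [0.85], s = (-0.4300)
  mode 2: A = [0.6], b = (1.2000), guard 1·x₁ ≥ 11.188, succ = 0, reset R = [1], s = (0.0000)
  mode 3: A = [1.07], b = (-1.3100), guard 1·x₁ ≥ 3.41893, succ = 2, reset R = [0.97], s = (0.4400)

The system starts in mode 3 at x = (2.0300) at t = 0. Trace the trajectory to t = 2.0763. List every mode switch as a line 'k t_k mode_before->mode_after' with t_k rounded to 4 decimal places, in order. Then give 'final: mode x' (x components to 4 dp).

1 0.9365 3->2
final: 2 9.4065

Mode 3: guard c·x = 3.4189 hit at Δt = 0.9365 (t = 0.9365), x⁻ = (3.4189) → reset → x⁺ = (3.7564), jump to mode 2
Mode 2: flow for 1.1398 to horizon, guard not reached → x = (9.4065)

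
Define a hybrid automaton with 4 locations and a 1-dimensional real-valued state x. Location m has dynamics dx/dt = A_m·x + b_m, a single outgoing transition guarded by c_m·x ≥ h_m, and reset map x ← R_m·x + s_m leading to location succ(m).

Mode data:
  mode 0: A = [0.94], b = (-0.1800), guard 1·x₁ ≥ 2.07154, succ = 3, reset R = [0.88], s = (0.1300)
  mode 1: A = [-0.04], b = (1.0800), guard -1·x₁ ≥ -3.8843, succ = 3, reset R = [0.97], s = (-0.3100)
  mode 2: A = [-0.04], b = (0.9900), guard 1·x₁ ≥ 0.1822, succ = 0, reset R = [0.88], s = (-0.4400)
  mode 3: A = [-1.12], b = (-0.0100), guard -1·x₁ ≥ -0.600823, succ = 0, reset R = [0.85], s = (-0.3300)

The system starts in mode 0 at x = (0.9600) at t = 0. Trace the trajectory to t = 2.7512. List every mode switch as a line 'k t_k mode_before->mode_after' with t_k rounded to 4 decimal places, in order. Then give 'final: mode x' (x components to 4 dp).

1 0.9517 0->3
2 1.9951 3->0
final: 0 0.1695

Mode 0: guard c·x = 2.0715 hit at Δt = 0.9517 (t = 0.9517), x⁻ = (2.0715) → reset → x⁺ = (1.9530), jump to mode 3
Mode 3: guard c·x = -0.6008 hit at Δt = 1.0434 (t = 1.9951), x⁻ = (0.6008) → reset → x⁺ = (0.1807), jump to mode 0
Mode 0: flow for 0.7561 to horizon, guard not reached → x = (0.1695)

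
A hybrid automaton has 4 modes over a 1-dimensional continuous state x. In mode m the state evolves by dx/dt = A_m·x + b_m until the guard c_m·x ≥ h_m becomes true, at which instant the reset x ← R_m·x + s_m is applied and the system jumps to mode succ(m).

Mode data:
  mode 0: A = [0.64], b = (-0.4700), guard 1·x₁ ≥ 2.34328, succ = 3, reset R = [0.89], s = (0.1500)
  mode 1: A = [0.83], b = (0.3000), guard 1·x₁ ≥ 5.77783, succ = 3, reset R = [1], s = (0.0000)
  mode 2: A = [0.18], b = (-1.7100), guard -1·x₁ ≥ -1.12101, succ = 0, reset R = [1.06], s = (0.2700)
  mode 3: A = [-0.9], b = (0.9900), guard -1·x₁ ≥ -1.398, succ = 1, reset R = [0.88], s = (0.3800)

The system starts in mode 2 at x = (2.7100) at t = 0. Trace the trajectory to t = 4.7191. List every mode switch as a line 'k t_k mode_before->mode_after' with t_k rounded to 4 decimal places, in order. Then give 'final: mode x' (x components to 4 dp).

Mode 2: guard c·x = -1.1210 hit at Δt = 1.1682 (t = 1.1682), x⁻ = (1.1210) → reset → x⁺ = (1.4583), jump to mode 0
Mode 0: guard c·x = 2.3433 hit at Δt = 1.2479 (t = 2.4161), x⁻ = (2.3433) → reset → x⁺ = (2.2355), jump to mode 3
Mode 3: guard c·x = -1.3980 hit at Δt = 1.4864 (t = 3.9025), x⁻ = (1.3980) → reset → x⁺ = (1.6102), jump to mode 1
Mode 1: flow for 0.8166 to horizon, guard not reached → x = (3.5218)

1 1.1682 2->0
2 2.4161 0->3
3 3.9025 3->1
final: 1 3.5218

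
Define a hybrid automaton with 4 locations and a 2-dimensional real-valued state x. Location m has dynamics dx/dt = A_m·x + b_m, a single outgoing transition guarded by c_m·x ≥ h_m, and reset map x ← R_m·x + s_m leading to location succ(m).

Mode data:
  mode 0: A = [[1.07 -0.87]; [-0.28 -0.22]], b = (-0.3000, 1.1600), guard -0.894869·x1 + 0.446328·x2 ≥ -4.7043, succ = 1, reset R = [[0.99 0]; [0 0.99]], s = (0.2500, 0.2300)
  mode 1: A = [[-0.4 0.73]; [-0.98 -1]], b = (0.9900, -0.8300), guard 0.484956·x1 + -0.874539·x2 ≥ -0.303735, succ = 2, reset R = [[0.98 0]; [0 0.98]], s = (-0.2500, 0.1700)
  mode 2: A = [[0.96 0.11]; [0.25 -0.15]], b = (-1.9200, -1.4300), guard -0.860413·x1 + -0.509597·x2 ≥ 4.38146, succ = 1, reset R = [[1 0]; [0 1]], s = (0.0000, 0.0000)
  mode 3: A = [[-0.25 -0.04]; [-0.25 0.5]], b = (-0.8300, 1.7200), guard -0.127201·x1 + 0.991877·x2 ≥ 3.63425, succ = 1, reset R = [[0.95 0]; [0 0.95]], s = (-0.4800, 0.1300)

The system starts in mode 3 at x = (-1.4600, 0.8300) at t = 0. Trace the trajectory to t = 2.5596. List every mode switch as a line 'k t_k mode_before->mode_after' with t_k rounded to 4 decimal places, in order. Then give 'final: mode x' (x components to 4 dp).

1 0.8232 3->1
2 1.9168 1->2
final: 2 -0.8575 -0.0913

Mode 3: guard c·x = 3.6343 hit at Δt = 0.8232 (t = 0.8232), x⁻ = (-1.8677, 3.4245) → reset → x⁺ = (-2.2544, 3.3833), jump to mode 1
Mode 1: guard c·x = -0.3037 hit at Δt = 1.0936 (t = 1.9168), x⁻ = (0.6981, 0.7344) → reset → x⁺ = (0.4341, 0.8897), jump to mode 2
Mode 2: flow for 0.6428 to horizon, guard not reached → x = (-0.8575, -0.0913)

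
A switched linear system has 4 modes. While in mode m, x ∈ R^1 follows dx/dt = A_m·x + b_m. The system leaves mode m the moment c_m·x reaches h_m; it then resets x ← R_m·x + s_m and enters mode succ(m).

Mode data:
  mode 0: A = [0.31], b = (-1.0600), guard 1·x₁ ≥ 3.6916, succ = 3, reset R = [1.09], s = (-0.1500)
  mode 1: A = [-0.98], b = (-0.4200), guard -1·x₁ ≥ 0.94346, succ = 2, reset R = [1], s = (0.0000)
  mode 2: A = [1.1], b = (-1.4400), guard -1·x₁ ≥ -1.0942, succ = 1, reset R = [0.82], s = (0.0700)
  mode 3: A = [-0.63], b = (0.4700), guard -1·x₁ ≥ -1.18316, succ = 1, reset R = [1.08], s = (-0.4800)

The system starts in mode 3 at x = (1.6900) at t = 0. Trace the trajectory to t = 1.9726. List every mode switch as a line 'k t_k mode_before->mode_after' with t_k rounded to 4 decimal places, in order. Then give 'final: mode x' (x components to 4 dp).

Mode 3: guard c·x = -1.1832 hit at Δt = 1.2220 (t = 1.2220), x⁻ = (1.1832) → reset → x⁺ = (0.7978), jump to mode 1
Mode 1: flow for 0.7506 to horizon, guard not reached → x = (0.1591)

1 1.2220 3->1
final: 1 0.1591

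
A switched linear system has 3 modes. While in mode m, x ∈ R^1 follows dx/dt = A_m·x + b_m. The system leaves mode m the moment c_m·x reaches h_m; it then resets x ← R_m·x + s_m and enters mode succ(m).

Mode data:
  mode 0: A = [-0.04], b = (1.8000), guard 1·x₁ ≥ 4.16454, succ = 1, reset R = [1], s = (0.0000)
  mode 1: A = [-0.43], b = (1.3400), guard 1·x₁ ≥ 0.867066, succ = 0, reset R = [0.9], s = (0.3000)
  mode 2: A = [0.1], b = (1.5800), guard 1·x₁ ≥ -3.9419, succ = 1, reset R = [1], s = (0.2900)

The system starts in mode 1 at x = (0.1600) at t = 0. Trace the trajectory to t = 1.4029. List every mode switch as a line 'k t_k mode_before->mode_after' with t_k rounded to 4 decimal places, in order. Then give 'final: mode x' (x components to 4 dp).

1 0.6357 1->0
final: 0 2.4077

Mode 1: guard c·x = 0.8671 hit at Δt = 0.6357 (t = 0.6357), x⁻ = (0.8671) → reset → x⁺ = (1.0804), jump to mode 0
Mode 0: flow for 0.7672 to horizon, guard not reached → x = (2.4077)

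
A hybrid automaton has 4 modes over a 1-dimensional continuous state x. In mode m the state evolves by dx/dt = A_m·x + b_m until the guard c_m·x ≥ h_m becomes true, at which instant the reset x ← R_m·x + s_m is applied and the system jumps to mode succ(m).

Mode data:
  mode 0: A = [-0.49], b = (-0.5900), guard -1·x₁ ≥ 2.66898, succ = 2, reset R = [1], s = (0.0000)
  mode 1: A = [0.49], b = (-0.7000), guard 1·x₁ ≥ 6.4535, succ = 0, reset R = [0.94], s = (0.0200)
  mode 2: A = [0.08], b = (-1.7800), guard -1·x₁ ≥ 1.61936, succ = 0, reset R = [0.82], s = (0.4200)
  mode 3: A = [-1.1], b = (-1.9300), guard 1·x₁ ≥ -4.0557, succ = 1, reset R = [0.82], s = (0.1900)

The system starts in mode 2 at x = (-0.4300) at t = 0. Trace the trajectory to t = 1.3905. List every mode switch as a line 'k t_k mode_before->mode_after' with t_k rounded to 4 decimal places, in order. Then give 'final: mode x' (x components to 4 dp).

Mode 2: guard c·x = 1.6194 hit at Δt = 0.6389 (t = 0.6389), x⁻ = (-1.6194) → reset → x⁺ = (-0.9079), jump to mode 0
Mode 0: flow for 0.7516 to horizon, guard not reached → x = (-0.9991)

1 0.6389 2->0
final: 0 -0.9991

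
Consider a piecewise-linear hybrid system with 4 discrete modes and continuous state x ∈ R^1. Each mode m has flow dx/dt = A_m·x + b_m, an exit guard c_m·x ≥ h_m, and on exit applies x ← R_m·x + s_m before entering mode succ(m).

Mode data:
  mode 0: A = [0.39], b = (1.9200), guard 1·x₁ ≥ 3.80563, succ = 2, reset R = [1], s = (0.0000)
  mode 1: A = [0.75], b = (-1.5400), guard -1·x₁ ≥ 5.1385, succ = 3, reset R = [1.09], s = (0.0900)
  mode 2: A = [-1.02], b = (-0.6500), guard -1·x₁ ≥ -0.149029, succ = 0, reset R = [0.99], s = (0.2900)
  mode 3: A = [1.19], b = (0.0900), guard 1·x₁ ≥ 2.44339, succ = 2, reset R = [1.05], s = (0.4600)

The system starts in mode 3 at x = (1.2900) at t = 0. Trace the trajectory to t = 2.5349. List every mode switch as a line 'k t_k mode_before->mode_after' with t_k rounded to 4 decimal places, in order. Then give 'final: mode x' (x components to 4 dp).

Mode 3: guard c·x = 2.4434 hit at Δt = 0.5145 (t = 0.5145), x⁻ = (2.4434) → reset → x⁺ = (3.0256), jump to mode 2
Mode 2: guard c·x = -0.1490 hit at Δt = 1.5085 (t = 2.0230), x⁻ = (0.1490) → reset → x⁺ = (0.4375), jump to mode 0
Mode 0: flow for 0.5119 to horizon, guard not reached → x = (1.6220)

1 0.5145 3->2
2 2.0230 2->0
final: 0 1.6220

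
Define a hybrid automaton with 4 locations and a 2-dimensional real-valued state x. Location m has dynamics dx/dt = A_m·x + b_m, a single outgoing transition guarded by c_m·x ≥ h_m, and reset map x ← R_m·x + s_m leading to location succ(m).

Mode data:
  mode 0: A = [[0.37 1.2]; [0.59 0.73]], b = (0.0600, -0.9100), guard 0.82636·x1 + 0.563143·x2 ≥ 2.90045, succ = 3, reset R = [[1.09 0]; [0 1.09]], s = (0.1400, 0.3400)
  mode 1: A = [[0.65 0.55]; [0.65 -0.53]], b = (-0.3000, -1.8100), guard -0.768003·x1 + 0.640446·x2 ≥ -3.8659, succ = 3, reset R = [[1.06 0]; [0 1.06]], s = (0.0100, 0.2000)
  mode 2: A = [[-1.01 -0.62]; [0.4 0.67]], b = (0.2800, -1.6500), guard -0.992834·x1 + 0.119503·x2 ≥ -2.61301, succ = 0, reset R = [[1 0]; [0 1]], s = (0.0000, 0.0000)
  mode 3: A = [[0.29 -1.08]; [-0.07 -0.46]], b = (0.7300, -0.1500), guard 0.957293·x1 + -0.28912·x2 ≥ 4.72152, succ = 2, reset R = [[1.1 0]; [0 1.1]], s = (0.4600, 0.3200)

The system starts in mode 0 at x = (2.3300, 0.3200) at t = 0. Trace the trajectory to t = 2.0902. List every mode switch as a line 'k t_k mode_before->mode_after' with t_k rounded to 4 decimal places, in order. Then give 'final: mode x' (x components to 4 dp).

1 0.4114 0->3
2 1.7099 3->2
final: 2 4.0012 0.8436

Mode 0: guard c·x = 2.9005 hit at Δt = 0.4114 (t = 0.4114), x⁻ = (3.0064, 0.7388) → reset → x⁺ = (3.4170, 1.1453), jump to mode 3
Mode 3: guard c·x = 4.7215 hit at Δt = 1.2985 (t = 1.7099), x⁻ = (4.9930, 0.2013) → reset → x⁺ = (5.9523, 0.5415), jump to mode 2
Mode 2: flow for 0.3803 to horizon, guard not reached → x = (4.0012, 0.8436)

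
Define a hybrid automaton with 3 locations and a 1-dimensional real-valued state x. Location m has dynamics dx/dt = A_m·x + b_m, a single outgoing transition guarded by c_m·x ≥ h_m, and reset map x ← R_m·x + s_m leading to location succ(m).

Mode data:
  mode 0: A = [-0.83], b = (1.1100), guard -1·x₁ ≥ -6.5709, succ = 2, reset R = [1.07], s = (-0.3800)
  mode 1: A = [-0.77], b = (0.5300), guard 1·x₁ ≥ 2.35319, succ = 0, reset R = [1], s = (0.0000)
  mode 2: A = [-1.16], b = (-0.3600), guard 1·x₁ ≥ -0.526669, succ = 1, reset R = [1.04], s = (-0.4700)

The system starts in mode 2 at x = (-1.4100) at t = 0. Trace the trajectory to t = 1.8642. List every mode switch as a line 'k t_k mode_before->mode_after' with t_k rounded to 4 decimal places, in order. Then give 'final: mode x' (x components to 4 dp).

1 1.4017 2->1
final: 1 -0.5066

Mode 2: guard c·x = -0.5267 hit at Δt = 1.4017 (t = 1.4017), x⁻ = (-0.5267) → reset → x⁺ = (-1.0177), jump to mode 1
Mode 1: flow for 0.4625 to horizon, guard not reached → x = (-0.5066)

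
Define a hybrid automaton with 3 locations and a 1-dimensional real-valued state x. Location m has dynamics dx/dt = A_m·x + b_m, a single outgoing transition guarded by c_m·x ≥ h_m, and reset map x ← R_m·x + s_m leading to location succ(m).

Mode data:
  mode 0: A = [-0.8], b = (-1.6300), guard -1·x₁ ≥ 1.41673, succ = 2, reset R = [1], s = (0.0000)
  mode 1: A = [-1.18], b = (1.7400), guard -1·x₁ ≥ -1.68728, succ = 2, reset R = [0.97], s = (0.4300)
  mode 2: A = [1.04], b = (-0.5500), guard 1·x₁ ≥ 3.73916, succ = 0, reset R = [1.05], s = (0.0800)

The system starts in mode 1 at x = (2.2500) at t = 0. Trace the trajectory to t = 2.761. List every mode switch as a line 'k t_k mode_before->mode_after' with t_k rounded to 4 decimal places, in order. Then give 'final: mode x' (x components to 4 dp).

1 1.0962 1->2
2 1.8039 2->0
final: 0 0.7729

Mode 1: guard c·x = -1.6873 hit at Δt = 1.0962 (t = 1.0962), x⁻ = (1.6873) → reset → x⁺ = (2.0667), jump to mode 2
Mode 2: guard c·x = 3.7392 hit at Δt = 0.7077 (t = 1.8039), x⁻ = (3.7392) → reset → x⁺ = (4.0061), jump to mode 0
Mode 0: flow for 0.9571 to horizon, guard not reached → x = (0.7729)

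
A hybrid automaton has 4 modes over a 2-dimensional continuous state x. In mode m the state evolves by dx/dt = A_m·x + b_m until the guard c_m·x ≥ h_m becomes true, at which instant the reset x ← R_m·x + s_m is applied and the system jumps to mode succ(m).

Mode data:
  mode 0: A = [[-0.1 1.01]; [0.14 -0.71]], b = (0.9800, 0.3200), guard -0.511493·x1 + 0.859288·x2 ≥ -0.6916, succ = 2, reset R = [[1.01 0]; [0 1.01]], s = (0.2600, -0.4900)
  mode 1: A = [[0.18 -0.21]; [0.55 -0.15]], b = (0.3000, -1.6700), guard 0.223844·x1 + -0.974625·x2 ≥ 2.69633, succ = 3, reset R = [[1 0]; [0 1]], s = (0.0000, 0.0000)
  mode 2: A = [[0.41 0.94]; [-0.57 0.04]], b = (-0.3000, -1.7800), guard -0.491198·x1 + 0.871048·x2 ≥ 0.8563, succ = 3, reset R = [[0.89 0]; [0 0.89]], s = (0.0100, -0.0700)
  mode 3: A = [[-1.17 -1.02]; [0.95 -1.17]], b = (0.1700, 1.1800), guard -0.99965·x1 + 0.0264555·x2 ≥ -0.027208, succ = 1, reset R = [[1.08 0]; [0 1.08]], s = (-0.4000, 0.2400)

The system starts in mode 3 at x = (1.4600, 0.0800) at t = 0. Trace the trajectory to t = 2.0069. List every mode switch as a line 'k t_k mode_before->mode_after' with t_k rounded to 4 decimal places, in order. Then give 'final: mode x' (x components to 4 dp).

Mode 3: guard c·x = -0.0272 hit at Δt = 0.9953 (t = 0.9953), x⁻ = (0.0545, 1.0314) → reset → x⁺ = (-0.3411, 1.3539), jump to mode 1
Mode 1: flow for 1.0116 to horizon, guard not reached → x = (-0.1689, -0.5535)

1 0.9953 3->1
final: 1 -0.1689 -0.5535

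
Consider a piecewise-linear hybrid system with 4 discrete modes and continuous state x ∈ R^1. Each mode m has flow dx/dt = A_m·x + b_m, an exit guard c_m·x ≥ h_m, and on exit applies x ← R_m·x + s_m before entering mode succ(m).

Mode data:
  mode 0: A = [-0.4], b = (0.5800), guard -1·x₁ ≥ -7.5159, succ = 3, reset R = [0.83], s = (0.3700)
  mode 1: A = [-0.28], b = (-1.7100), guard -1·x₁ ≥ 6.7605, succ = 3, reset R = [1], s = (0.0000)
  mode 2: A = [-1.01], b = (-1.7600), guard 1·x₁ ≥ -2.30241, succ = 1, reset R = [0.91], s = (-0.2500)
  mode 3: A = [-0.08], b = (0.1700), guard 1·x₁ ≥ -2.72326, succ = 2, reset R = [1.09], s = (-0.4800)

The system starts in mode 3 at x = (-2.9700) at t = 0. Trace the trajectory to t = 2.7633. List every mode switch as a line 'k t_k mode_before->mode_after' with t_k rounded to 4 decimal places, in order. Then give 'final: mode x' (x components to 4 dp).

1 0.6205 3->2
2 1.7236 2->1
final: 1 -3.2954

Mode 3: guard c·x = -2.7233 hit at Δt = 0.6205 (t = 0.6205), x⁻ = (-2.7233) → reset → x⁺ = (-3.4484), jump to mode 2
Mode 2: guard c·x = -2.3024 hit at Δt = 1.1031 (t = 1.7236), x⁻ = (-2.3024) → reset → x⁺ = (-2.3452), jump to mode 1
Mode 1: flow for 1.0397 to horizon, guard not reached → x = (-3.2954)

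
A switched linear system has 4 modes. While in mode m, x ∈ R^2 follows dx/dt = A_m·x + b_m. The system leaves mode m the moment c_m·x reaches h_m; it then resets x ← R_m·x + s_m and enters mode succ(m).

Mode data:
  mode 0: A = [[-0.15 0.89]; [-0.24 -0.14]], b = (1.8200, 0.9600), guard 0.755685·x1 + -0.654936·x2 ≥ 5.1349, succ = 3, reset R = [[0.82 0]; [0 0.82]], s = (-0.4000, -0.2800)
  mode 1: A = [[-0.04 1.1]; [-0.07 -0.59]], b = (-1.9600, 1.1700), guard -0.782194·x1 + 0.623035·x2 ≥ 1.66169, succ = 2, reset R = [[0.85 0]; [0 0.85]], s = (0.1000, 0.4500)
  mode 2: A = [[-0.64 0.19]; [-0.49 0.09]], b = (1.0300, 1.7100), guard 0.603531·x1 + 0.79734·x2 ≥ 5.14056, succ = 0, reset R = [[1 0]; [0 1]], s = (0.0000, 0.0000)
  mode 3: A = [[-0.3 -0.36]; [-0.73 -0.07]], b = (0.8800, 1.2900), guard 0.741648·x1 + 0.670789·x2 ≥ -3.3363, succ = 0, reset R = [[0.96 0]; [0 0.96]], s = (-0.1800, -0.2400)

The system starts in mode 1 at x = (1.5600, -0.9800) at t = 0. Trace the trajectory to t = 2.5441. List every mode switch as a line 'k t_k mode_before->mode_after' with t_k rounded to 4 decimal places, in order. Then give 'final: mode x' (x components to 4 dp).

Mode 1: guard c·x = 1.6617 hit at Δt = 1.5855 (t = 1.5855), x⁻ = (-1.4454, 0.8525) → reset → x⁺ = (-1.1286, 1.1746), jump to mode 2
Mode 2: flow for 0.9586 to horizon, guard not reached → x = (0.4407, 3.1421)

1 1.5855 1->2
final: 2 0.4407 3.1421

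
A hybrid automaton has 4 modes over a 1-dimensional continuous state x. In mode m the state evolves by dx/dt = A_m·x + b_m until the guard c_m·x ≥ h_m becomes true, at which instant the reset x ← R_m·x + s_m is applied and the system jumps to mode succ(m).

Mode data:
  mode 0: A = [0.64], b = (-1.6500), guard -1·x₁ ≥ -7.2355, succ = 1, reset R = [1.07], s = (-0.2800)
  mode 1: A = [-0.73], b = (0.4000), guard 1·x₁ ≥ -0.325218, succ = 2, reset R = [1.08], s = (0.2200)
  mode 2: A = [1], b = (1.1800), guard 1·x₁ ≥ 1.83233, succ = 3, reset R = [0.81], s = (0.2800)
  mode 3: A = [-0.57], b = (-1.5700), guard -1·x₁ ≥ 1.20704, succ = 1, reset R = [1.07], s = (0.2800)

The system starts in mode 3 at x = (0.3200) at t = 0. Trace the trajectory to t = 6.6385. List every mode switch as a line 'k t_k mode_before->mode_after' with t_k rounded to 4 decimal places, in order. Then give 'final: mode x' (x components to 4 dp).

Mode 3: guard c·x = 1.2070 hit at Δt = 1.2045 (t = 1.2045), x⁻ = (-1.2070) → reset → x⁺ = (-1.0115), jump to mode 1
Mode 1: guard c·x = -0.3252 hit at Δt = 0.7945 (t = 1.9990), x⁻ = (-0.3252) → reset → x⁺ = (-0.1312), jump to mode 2
Mode 2: guard c·x = 1.8323 hit at Δt = 1.0551 (t = 3.0541), x⁻ = (1.8323) → reset → x⁺ = (1.7642), jump to mode 3
Mode 3: guard c·x = 1.2070 hit at Δt = 1.8801 (t = 4.9342), x⁻ = (-1.2070) → reset → x⁺ = (-1.0115), jump to mode 1
Mode 1: guard c·x = -0.3252 hit at Δt = 0.7945 (t = 5.7287), x⁻ = (-0.3252) → reset → x⁺ = (-0.1312), jump to mode 2
Mode 2: flow for 0.9098 to horizon, guard not reached → x = (1.4250)

1 1.2045 3->1
2 1.9990 1->2
3 3.0541 2->3
4 4.9342 3->1
5 5.7287 1->2
final: 2 1.4250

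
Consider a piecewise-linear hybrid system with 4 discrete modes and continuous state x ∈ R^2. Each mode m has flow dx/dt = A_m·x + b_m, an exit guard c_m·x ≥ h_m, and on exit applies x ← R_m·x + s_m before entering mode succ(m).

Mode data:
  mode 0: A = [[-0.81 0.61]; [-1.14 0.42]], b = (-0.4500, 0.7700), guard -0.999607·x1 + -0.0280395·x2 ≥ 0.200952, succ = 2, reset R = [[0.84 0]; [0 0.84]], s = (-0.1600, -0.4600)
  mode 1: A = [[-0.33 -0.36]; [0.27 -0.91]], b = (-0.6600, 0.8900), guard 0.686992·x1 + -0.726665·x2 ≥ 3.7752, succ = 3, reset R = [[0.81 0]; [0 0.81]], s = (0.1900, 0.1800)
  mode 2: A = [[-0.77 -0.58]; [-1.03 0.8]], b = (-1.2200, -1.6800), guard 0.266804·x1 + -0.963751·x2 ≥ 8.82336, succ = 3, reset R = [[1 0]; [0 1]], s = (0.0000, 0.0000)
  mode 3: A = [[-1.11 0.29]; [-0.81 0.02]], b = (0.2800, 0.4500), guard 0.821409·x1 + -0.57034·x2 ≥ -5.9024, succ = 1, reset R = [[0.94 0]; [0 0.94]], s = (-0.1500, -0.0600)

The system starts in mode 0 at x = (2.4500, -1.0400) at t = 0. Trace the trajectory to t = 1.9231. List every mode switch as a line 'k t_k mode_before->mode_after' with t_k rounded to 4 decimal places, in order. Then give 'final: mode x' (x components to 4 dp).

1 1.0566 0->2
final: 2 0.7812 -6.9990

Mode 0: guard c·x = 0.2010 hit at Δt = 1.0566 (t = 1.0566), x⁻ = (-0.1360, -2.3196) → reset → x⁺ = (-0.2742, -2.4084), jump to mode 2
Mode 2: flow for 0.8665 to horizon, guard not reached → x = (0.7812, -6.9990)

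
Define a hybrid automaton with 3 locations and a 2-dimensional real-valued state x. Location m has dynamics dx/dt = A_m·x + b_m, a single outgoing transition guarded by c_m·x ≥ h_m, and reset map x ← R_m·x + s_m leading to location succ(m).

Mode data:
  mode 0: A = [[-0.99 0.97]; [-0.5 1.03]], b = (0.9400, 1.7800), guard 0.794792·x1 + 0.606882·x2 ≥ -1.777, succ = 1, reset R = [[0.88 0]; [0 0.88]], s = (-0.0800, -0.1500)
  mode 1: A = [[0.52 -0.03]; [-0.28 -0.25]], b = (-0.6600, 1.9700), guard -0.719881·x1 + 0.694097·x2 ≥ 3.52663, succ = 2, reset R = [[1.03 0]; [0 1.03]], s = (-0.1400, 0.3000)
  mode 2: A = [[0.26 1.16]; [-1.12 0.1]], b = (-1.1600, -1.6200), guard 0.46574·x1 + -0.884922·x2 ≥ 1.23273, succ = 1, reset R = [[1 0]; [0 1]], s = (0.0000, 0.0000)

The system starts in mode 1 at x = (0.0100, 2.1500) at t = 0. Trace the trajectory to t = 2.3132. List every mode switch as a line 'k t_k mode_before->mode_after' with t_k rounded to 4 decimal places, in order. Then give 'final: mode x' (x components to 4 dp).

Mode 1: guard c·x = 3.5266 hit at Δt = 1.2032 (t = 1.2032), x⁻ = (-1.2303, 3.8049) → reset → x⁺ = (-1.4072, 4.2190), jump to mode 2
Mode 2: flow for 1.1100 to horizon, guard not reached → x = (2.1016, 2.2307)

1 1.2032 1->2
final: 2 2.1016 2.2307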